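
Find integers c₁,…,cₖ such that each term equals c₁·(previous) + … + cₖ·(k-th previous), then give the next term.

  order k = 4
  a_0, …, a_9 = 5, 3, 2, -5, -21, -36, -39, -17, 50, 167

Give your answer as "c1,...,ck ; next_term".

  a_4 = 2·-5 + -2·2 + 1·3 + -2·5 = -21
  a_5 = 2·-21 + -2·-5 + 1·2 + -2·3 = -36
  a_6 = 2·-36 + -2·-21 + 1·-5 + -2·2 = -39
  a_7 = 2·-39 + -2·-36 + 1·-21 + -2·-5 = -17
  a_8 = 2·-17 + -2·-39 + 1·-36 + -2·-21 = 50
  a_9 = 2·50 + -2·-17 + 1·-39 + -2·-36 = 167
  a_10 = 2·167 + -2·50 + 1·-17 + -2·-39 = 295

2,-2,1,-2 ; 295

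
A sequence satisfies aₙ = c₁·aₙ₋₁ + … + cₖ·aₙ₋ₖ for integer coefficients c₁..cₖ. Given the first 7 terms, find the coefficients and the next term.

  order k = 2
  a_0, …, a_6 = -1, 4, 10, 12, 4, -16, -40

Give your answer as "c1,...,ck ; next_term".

2,-2 ; -48

  a_2 = 2·4 + -2·-1 = 10
  a_3 = 2·10 + -2·4 = 12
  a_4 = 2·12 + -2·10 = 4
  a_5 = 2·4 + -2·12 = -16
  a_6 = 2·-16 + -2·4 = -40
  a_7 = 2·-40 + -2·-16 = -48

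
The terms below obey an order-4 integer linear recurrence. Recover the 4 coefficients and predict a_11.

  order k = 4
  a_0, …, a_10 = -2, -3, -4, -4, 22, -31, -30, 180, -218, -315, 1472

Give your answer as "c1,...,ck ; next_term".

  a_4 = -2·-4 + -4·-4 + 0·-3 + 1·-2 = 22
  a_5 = -2·22 + -4·-4 + 0·-4 + 1·-3 = -31
  a_6 = -2·-31 + -4·22 + 0·-4 + 1·-4 = -30
  a_7 = -2·-30 + -4·-31 + 0·22 + 1·-4 = 180
  a_8 = -2·180 + -4·-30 + 0·-31 + 1·22 = -218
  a_9 = -2·-218 + -4·180 + 0·-30 + 1·-31 = -315
  a_10 = -2·-315 + -4·-218 + 0·180 + 1·-30 = 1472
  a_11 = -2·1472 + -4·-315 + 0·-218 + 1·180 = -1504

-2,-4,0,1 ; -1504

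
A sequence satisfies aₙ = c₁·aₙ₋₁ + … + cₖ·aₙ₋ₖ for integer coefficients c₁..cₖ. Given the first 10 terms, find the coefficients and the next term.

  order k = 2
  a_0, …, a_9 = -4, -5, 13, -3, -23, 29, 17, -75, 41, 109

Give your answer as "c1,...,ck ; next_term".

  a_2 = -1·-5 + -2·-4 = 13
  a_3 = -1·13 + -2·-5 = -3
  a_4 = -1·-3 + -2·13 = -23
  a_5 = -1·-23 + -2·-3 = 29
  a_6 = -1·29 + -2·-23 = 17
  a_7 = -1·17 + -2·29 = -75
  a_8 = -1·-75 + -2·17 = 41
  a_9 = -1·41 + -2·-75 = 109
  a_10 = -1·109 + -2·41 = -191

-1,-2 ; -191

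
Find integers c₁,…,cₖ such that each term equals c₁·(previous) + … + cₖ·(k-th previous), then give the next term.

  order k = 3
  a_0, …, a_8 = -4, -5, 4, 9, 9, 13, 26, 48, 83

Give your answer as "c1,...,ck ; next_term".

  a_3 = 2·4 + -1·-5 + 1·-4 = 9
  a_4 = 2·9 + -1·4 + 1·-5 = 9
  a_5 = 2·9 + -1·9 + 1·4 = 13
  a_6 = 2·13 + -1·9 + 1·9 = 26
  a_7 = 2·26 + -1·13 + 1·9 = 48
  a_8 = 2·48 + -1·26 + 1·13 = 83
  a_9 = 2·83 + -1·48 + 1·26 = 144

2,-1,1 ; 144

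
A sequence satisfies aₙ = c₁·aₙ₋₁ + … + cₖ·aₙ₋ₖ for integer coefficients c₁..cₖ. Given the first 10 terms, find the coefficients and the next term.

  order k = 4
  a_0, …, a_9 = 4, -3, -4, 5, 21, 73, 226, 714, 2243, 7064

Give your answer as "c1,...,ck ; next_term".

3,1,-2,1 ; 22233

  a_4 = 3·5 + 1·-4 + -2·-3 + 1·4 = 21
  a_5 = 3·21 + 1·5 + -2·-4 + 1·-3 = 73
  a_6 = 3·73 + 1·21 + -2·5 + 1·-4 = 226
  a_7 = 3·226 + 1·73 + -2·21 + 1·5 = 714
  a_8 = 3·714 + 1·226 + -2·73 + 1·21 = 2243
  a_9 = 3·2243 + 1·714 + -2·226 + 1·73 = 7064
  a_10 = 3·7064 + 1·2243 + -2·714 + 1·226 = 22233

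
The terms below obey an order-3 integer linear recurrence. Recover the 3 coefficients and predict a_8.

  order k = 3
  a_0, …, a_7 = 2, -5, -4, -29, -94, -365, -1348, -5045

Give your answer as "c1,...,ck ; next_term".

  a_3 = 3·-4 + 3·-5 + -1·2 = -29
  a_4 = 3·-29 + 3·-4 + -1·-5 = -94
  a_5 = 3·-94 + 3·-29 + -1·-4 = -365
  a_6 = 3·-365 + 3·-94 + -1·-29 = -1348
  a_7 = 3·-1348 + 3·-365 + -1·-94 = -5045
  a_8 = 3·-5045 + 3·-1348 + -1·-365 = -18814

3,3,-1 ; -18814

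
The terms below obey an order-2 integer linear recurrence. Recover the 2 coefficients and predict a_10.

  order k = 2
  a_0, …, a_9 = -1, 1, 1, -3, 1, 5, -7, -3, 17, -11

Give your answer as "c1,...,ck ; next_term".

-1,-2 ; -23

  a_2 = -1·1 + -2·-1 = 1
  a_3 = -1·1 + -2·1 = -3
  a_4 = -1·-3 + -2·1 = 1
  a_5 = -1·1 + -2·-3 = 5
  a_6 = -1·5 + -2·1 = -7
  a_7 = -1·-7 + -2·5 = -3
  a_8 = -1·-3 + -2·-7 = 17
  a_9 = -1·17 + -2·-3 = -11
  a_10 = -1·-11 + -2·17 = -23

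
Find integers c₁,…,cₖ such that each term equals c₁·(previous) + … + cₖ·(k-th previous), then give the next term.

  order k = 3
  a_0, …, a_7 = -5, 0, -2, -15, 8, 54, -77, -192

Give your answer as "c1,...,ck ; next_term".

0,-4,3 ; 470

  a_3 = 0·-2 + -4·0 + 3·-5 = -15
  a_4 = 0·-15 + -4·-2 + 3·0 = 8
  a_5 = 0·8 + -4·-15 + 3·-2 = 54
  a_6 = 0·54 + -4·8 + 3·-15 = -77
  a_7 = 0·-77 + -4·54 + 3·8 = -192
  a_8 = 0·-192 + -4·-77 + 3·54 = 470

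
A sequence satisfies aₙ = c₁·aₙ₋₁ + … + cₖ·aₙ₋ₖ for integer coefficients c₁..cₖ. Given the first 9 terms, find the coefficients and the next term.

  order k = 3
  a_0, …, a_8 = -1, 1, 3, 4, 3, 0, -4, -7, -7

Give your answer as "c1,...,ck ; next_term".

1,0,-1 ; -3

  a_3 = 1·3 + 0·1 + -1·-1 = 4
  a_4 = 1·4 + 0·3 + -1·1 = 3
  a_5 = 1·3 + 0·4 + -1·3 = 0
  a_6 = 1·0 + 0·3 + -1·4 = -4
  a_7 = 1·-4 + 0·0 + -1·3 = -7
  a_8 = 1·-7 + 0·-4 + -1·0 = -7
  a_9 = 1·-7 + 0·-7 + -1·-4 = -3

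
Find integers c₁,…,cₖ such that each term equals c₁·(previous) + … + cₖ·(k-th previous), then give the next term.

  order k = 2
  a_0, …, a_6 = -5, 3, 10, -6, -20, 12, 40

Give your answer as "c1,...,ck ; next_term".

0,-2 ; -24

  a_2 = 0·3 + -2·-5 = 10
  a_3 = 0·10 + -2·3 = -6
  a_4 = 0·-6 + -2·10 = -20
  a_5 = 0·-20 + -2·-6 = 12
  a_6 = 0·12 + -2·-20 = 40
  a_7 = 0·40 + -2·12 = -24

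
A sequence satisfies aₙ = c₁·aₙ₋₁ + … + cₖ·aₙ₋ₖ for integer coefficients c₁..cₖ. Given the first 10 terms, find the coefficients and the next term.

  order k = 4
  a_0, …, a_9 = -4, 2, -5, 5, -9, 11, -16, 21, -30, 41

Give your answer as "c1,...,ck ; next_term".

  a_4 = -1·5 + 0·-5 + 0·2 + 1·-4 = -9
  a_5 = -1·-9 + 0·5 + 0·-5 + 1·2 = 11
  a_6 = -1·11 + 0·-9 + 0·5 + 1·-5 = -16
  a_7 = -1·-16 + 0·11 + 0·-9 + 1·5 = 21
  a_8 = -1·21 + 0·-16 + 0·11 + 1·-9 = -30
  a_9 = -1·-30 + 0·21 + 0·-16 + 1·11 = 41
  a_10 = -1·41 + 0·-30 + 0·21 + 1·-16 = -57

-1,0,0,1 ; -57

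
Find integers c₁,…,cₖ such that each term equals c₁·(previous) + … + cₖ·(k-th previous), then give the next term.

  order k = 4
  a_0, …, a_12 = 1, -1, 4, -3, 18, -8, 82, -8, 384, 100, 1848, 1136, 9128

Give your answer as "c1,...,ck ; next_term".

0,4,2,4 ; 8640

  a_4 = 0·-3 + 4·4 + 2·-1 + 4·1 = 18
  a_5 = 0·18 + 4·-3 + 2·4 + 4·-1 = -8
  a_6 = 0·-8 + 4·18 + 2·-3 + 4·4 = 82
  a_7 = 0·82 + 4·-8 + 2·18 + 4·-3 = -8
  a_8 = 0·-8 + 4·82 + 2·-8 + 4·18 = 384
  a_9 = 0·384 + 4·-8 + 2·82 + 4·-8 = 100
  a_10 = 0·100 + 4·384 + 2·-8 + 4·82 = 1848
  a_11 = 0·1848 + 4·100 + 2·384 + 4·-8 = 1136
  a_12 = 0·1136 + 4·1848 + 2·100 + 4·384 = 9128
  a_13 = 0·9128 + 4·1136 + 2·1848 + 4·100 = 8640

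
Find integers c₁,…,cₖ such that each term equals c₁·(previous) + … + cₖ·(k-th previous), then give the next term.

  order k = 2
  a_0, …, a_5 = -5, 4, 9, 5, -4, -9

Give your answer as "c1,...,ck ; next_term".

  a_2 = 1·4 + -1·-5 = 9
  a_3 = 1·9 + -1·4 = 5
  a_4 = 1·5 + -1·9 = -4
  a_5 = 1·-4 + -1·5 = -9
  a_6 = 1·-9 + -1·-4 = -5

1,-1 ; -5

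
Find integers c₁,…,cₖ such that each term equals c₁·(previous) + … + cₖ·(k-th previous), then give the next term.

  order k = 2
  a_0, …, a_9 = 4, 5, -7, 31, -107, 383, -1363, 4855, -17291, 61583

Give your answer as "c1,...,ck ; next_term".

  a_2 = -3·5 + 2·4 = -7
  a_3 = -3·-7 + 2·5 = 31
  a_4 = -3·31 + 2·-7 = -107
  a_5 = -3·-107 + 2·31 = 383
  a_6 = -3·383 + 2·-107 = -1363
  a_7 = -3·-1363 + 2·383 = 4855
  a_8 = -3·4855 + 2·-1363 = -17291
  a_9 = -3·-17291 + 2·4855 = 61583
  a_10 = -3·61583 + 2·-17291 = -219331

-3,2 ; -219331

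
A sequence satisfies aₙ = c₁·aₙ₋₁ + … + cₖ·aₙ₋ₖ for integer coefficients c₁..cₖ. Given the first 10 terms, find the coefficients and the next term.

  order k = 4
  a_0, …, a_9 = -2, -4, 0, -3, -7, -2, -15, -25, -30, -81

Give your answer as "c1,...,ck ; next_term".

1,1,2,-2 ; -131

  a_4 = 1·-3 + 1·0 + 2·-4 + -2·-2 = -7
  a_5 = 1·-7 + 1·-3 + 2·0 + -2·-4 = -2
  a_6 = 1·-2 + 1·-7 + 2·-3 + -2·0 = -15
  a_7 = 1·-15 + 1·-2 + 2·-7 + -2·-3 = -25
  a_8 = 1·-25 + 1·-15 + 2·-2 + -2·-7 = -30
  a_9 = 1·-30 + 1·-25 + 2·-15 + -2·-2 = -81
  a_10 = 1·-81 + 1·-30 + 2·-25 + -2·-15 = -131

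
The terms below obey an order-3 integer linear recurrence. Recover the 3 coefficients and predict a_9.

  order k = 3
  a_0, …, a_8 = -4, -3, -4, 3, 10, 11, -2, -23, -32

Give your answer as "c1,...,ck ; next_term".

1,-1,-1 ; -7

  a_3 = 1·-4 + -1·-3 + -1·-4 = 3
  a_4 = 1·3 + -1·-4 + -1·-3 = 10
  a_5 = 1·10 + -1·3 + -1·-4 = 11
  a_6 = 1·11 + -1·10 + -1·3 = -2
  a_7 = 1·-2 + -1·11 + -1·10 = -23
  a_8 = 1·-23 + -1·-2 + -1·11 = -32
  a_9 = 1·-32 + -1·-23 + -1·-2 = -7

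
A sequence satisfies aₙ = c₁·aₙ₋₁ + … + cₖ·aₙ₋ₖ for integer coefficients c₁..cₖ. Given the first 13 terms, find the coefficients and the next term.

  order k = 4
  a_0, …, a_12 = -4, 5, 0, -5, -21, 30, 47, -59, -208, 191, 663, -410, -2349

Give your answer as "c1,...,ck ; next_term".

  a_4 = 0·-5 + -2·0 + -1·5 + 4·-4 = -21
  a_5 = 0·-21 + -2·-5 + -1·0 + 4·5 = 30
  a_6 = 0·30 + -2·-21 + -1·-5 + 4·0 = 47
  a_7 = 0·47 + -2·30 + -1·-21 + 4·-5 = -59
  a_8 = 0·-59 + -2·47 + -1·30 + 4·-21 = -208
  a_9 = 0·-208 + -2·-59 + -1·47 + 4·30 = 191
  a_10 = 0·191 + -2·-208 + -1·-59 + 4·47 = 663
  a_11 = 0·663 + -2·191 + -1·-208 + 4·-59 = -410
  a_12 = 0·-410 + -2·663 + -1·191 + 4·-208 = -2349
  a_13 = 0·-2349 + -2·-410 + -1·663 + 4·191 = 921

0,-2,-1,4 ; 921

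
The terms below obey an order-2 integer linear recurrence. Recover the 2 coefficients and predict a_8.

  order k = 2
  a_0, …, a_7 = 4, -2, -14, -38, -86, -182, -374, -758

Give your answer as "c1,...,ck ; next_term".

  a_2 = 3·-2 + -2·4 = -14
  a_3 = 3·-14 + -2·-2 = -38
  a_4 = 3·-38 + -2·-14 = -86
  a_5 = 3·-86 + -2·-38 = -182
  a_6 = 3·-182 + -2·-86 = -374
  a_7 = 3·-374 + -2·-182 = -758
  a_8 = 3·-758 + -2·-374 = -1526

3,-2 ; -1526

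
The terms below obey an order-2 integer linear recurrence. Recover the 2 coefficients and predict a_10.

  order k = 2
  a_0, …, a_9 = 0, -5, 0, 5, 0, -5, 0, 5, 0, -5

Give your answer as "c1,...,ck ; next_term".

0,-1 ; 0

  a_2 = 0·-5 + -1·0 = 0
  a_3 = 0·0 + -1·-5 = 5
  a_4 = 0·5 + -1·0 = 0
  a_5 = 0·0 + -1·5 = -5
  a_6 = 0·-5 + -1·0 = 0
  a_7 = 0·0 + -1·-5 = 5
  a_8 = 0·5 + -1·0 = 0
  a_9 = 0·0 + -1·5 = -5
  a_10 = 0·-5 + -1·0 = 0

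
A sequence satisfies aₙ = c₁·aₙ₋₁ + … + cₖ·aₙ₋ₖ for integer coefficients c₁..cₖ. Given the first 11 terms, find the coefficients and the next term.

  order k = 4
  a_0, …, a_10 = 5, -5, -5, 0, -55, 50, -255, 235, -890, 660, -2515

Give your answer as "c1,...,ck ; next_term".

  a_4 = -1·0 + 4·-5 + 4·-5 + -3·5 = -55
  a_5 = -1·-55 + 4·0 + 4·-5 + -3·-5 = 50
  a_6 = -1·50 + 4·-55 + 4·0 + -3·-5 = -255
  a_7 = -1·-255 + 4·50 + 4·-55 + -3·0 = 235
  a_8 = -1·235 + 4·-255 + 4·50 + -3·-55 = -890
  a_9 = -1·-890 + 4·235 + 4·-255 + -3·50 = 660
  a_10 = -1·660 + 4·-890 + 4·235 + -3·-255 = -2515
  a_11 = -1·-2515 + 4·660 + 4·-890 + -3·235 = 890

-1,4,4,-3 ; 890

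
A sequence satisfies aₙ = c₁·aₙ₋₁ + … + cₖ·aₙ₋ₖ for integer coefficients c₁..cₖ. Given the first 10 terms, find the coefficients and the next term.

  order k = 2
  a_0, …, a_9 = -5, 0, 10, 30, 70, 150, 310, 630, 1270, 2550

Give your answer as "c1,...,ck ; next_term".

3,-2 ; 5110

  a_2 = 3·0 + -2·-5 = 10
  a_3 = 3·10 + -2·0 = 30
  a_4 = 3·30 + -2·10 = 70
  a_5 = 3·70 + -2·30 = 150
  a_6 = 3·150 + -2·70 = 310
  a_7 = 3·310 + -2·150 = 630
  a_8 = 3·630 + -2·310 = 1270
  a_9 = 3·1270 + -2·630 = 2550
  a_10 = 3·2550 + -2·1270 = 5110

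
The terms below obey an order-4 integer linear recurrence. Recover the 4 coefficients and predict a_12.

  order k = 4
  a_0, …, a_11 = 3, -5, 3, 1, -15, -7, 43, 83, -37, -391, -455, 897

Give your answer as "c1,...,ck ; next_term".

1,-4,-1,-3 ; 3219

  a_4 = 1·1 + -4·3 + -1·-5 + -3·3 = -15
  a_5 = 1·-15 + -4·1 + -1·3 + -3·-5 = -7
  a_6 = 1·-7 + -4·-15 + -1·1 + -3·3 = 43
  a_7 = 1·43 + -4·-7 + -1·-15 + -3·1 = 83
  a_8 = 1·83 + -4·43 + -1·-7 + -3·-15 = -37
  a_9 = 1·-37 + -4·83 + -1·43 + -3·-7 = -391
  a_10 = 1·-391 + -4·-37 + -1·83 + -3·43 = -455
  a_11 = 1·-455 + -4·-391 + -1·-37 + -3·83 = 897
  a_12 = 1·897 + -4·-455 + -1·-391 + -3·-37 = 3219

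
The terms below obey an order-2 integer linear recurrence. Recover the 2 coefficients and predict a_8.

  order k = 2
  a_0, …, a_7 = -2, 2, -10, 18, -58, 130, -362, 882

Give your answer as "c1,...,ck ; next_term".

  a_2 = -1·2 + 4·-2 = -10
  a_3 = -1·-10 + 4·2 = 18
  a_4 = -1·18 + 4·-10 = -58
  a_5 = -1·-58 + 4·18 = 130
  a_6 = -1·130 + 4·-58 = -362
  a_7 = -1·-362 + 4·130 = 882
  a_8 = -1·882 + 4·-362 = -2330

-1,4 ; -2330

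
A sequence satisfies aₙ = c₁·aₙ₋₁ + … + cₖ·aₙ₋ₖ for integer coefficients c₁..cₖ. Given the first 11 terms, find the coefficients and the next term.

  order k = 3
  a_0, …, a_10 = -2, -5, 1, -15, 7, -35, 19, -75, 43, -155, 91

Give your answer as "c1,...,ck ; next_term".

-1,2,2 ; -315

  a_3 = -1·1 + 2·-5 + 2·-2 = -15
  a_4 = -1·-15 + 2·1 + 2·-5 = 7
  a_5 = -1·7 + 2·-15 + 2·1 = -35
  a_6 = -1·-35 + 2·7 + 2·-15 = 19
  a_7 = -1·19 + 2·-35 + 2·7 = -75
  a_8 = -1·-75 + 2·19 + 2·-35 = 43
  a_9 = -1·43 + 2·-75 + 2·19 = -155
  a_10 = -1·-155 + 2·43 + 2·-75 = 91
  a_11 = -1·91 + 2·-155 + 2·43 = -315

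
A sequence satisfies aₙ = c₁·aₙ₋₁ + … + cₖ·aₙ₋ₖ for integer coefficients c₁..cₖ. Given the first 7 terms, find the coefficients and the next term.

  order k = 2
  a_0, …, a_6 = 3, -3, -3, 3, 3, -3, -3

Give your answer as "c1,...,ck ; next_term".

0,-1 ; 3

  a_2 = 0·-3 + -1·3 = -3
  a_3 = 0·-3 + -1·-3 = 3
  a_4 = 0·3 + -1·-3 = 3
  a_5 = 0·3 + -1·3 = -3
  a_6 = 0·-3 + -1·3 = -3
  a_7 = 0·-3 + -1·-3 = 3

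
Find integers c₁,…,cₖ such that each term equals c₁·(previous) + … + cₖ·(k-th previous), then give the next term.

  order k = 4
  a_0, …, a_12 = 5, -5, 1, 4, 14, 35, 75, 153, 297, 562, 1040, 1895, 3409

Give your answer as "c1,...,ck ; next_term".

2,1,-2,-1 ; 6071

  a_4 = 2·4 + 1·1 + -2·-5 + -1·5 = 14
  a_5 = 2·14 + 1·4 + -2·1 + -1·-5 = 35
  a_6 = 2·35 + 1·14 + -2·4 + -1·1 = 75
  a_7 = 2·75 + 1·35 + -2·14 + -1·4 = 153
  a_8 = 2·153 + 1·75 + -2·35 + -1·14 = 297
  a_9 = 2·297 + 1·153 + -2·75 + -1·35 = 562
  a_10 = 2·562 + 1·297 + -2·153 + -1·75 = 1040
  a_11 = 2·1040 + 1·562 + -2·297 + -1·153 = 1895
  a_12 = 2·1895 + 1·1040 + -2·562 + -1·297 = 3409
  a_13 = 2·3409 + 1·1895 + -2·1040 + -1·562 = 6071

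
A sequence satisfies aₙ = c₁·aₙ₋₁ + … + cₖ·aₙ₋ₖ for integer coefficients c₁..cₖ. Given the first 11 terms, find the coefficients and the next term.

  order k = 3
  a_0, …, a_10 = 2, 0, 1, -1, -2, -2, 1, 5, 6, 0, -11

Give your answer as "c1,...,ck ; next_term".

  a_3 = 1·1 + -1·0 + -1·2 = -1
  a_4 = 1·-1 + -1·1 + -1·0 = -2
  a_5 = 1·-2 + -1·-1 + -1·1 = -2
  a_6 = 1·-2 + -1·-2 + -1·-1 = 1
  a_7 = 1·1 + -1·-2 + -1·-2 = 5
  a_8 = 1·5 + -1·1 + -1·-2 = 6
  a_9 = 1·6 + -1·5 + -1·1 = 0
  a_10 = 1·0 + -1·6 + -1·5 = -11
  a_11 = 1·-11 + -1·0 + -1·6 = -17

1,-1,-1 ; -17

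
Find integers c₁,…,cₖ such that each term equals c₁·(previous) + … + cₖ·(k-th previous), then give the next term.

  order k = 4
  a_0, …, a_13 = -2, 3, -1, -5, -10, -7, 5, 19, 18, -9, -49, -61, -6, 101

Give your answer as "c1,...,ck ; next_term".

  a_4 = 2·-5 + -2·-1 + 0·3 + 1·-2 = -10
  a_5 = 2·-10 + -2·-5 + 0·-1 + 1·3 = -7
  a_6 = 2·-7 + -2·-10 + 0·-5 + 1·-1 = 5
  a_7 = 2·5 + -2·-7 + 0·-10 + 1·-5 = 19
  a_8 = 2·19 + -2·5 + 0·-7 + 1·-10 = 18
  a_9 = 2·18 + -2·19 + 0·5 + 1·-7 = -9
  a_10 = 2·-9 + -2·18 + 0·19 + 1·5 = -49
  a_11 = 2·-49 + -2·-9 + 0·18 + 1·19 = -61
  a_12 = 2·-61 + -2·-49 + 0·-9 + 1·18 = -6
  a_13 = 2·-6 + -2·-61 + 0·-49 + 1·-9 = 101
  a_14 = 2·101 + -2·-6 + 0·-61 + 1·-49 = 165

2,-2,0,1 ; 165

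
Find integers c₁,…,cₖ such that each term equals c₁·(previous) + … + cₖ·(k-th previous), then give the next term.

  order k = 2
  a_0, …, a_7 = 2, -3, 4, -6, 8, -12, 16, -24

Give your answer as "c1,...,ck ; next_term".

  a_2 = 0·-3 + 2·2 = 4
  a_3 = 0·4 + 2·-3 = -6
  a_4 = 0·-6 + 2·4 = 8
  a_5 = 0·8 + 2·-6 = -12
  a_6 = 0·-12 + 2·8 = 16
  a_7 = 0·16 + 2·-12 = -24
  a_8 = 0·-24 + 2·16 = 32

0,2 ; 32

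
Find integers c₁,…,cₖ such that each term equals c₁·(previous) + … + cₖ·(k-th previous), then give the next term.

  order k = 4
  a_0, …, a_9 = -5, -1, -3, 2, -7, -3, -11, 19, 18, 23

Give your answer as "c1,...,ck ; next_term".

  a_4 = 1·2 + -1·-3 + -3·-1 + 3·-5 = -7
  a_5 = 1·-7 + -1·2 + -3·-3 + 3·-1 = -3
  a_6 = 1·-3 + -1·-7 + -3·2 + 3·-3 = -11
  a_7 = 1·-11 + -1·-3 + -3·-7 + 3·2 = 19
  a_8 = 1·19 + -1·-11 + -3·-3 + 3·-7 = 18
  a_9 = 1·18 + -1·19 + -3·-11 + 3·-3 = 23
  a_10 = 1·23 + -1·18 + -3·19 + 3·-11 = -85

1,-1,-3,3 ; -85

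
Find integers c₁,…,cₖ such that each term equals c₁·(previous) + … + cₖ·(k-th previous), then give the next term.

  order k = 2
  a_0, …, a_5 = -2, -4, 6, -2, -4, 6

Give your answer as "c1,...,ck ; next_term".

  a_2 = -1·-4 + -1·-2 = 6
  a_3 = -1·6 + -1·-4 = -2
  a_4 = -1·-2 + -1·6 = -4
  a_5 = -1·-4 + -1·-2 = 6
  a_6 = -1·6 + -1·-4 = -2

-1,-1 ; -2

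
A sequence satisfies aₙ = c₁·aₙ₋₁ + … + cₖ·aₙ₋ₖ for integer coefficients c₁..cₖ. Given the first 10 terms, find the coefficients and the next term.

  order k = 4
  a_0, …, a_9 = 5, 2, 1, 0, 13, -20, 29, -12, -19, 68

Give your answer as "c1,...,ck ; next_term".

  a_4 = -2·0 + -1·1 + 2·2 + 2·5 = 13
  a_5 = -2·13 + -1·0 + 2·1 + 2·2 = -20
  a_6 = -2·-20 + -1·13 + 2·0 + 2·1 = 29
  a_7 = -2·29 + -1·-20 + 2·13 + 2·0 = -12
  a_8 = -2·-12 + -1·29 + 2·-20 + 2·13 = -19
  a_9 = -2·-19 + -1·-12 + 2·29 + 2·-20 = 68
  a_10 = -2·68 + -1·-19 + 2·-12 + 2·29 = -83

-2,-1,2,2 ; -83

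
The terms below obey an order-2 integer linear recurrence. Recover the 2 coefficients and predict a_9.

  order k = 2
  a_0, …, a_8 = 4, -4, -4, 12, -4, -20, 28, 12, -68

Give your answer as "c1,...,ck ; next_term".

  a_2 = -1·-4 + -2·4 = -4
  a_3 = -1·-4 + -2·-4 = 12
  a_4 = -1·12 + -2·-4 = -4
  a_5 = -1·-4 + -2·12 = -20
  a_6 = -1·-20 + -2·-4 = 28
  a_7 = -1·28 + -2·-20 = 12
  a_8 = -1·12 + -2·28 = -68
  a_9 = -1·-68 + -2·12 = 44

-1,-2 ; 44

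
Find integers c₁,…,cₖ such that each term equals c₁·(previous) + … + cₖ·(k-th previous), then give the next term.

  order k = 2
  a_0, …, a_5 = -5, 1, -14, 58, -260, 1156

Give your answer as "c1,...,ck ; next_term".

  a_2 = -4·1 + 2·-5 = -14
  a_3 = -4·-14 + 2·1 = 58
  a_4 = -4·58 + 2·-14 = -260
  a_5 = -4·-260 + 2·58 = 1156
  a_6 = -4·1156 + 2·-260 = -5144

-4,2 ; -5144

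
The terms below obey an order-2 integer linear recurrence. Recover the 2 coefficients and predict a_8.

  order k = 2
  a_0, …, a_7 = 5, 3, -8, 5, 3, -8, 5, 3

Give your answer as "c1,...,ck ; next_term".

  a_2 = -1·3 + -1·5 = -8
  a_3 = -1·-8 + -1·3 = 5
  a_4 = -1·5 + -1·-8 = 3
  a_5 = -1·3 + -1·5 = -8
  a_6 = -1·-8 + -1·3 = 5
  a_7 = -1·5 + -1·-8 = 3
  a_8 = -1·3 + -1·5 = -8

-1,-1 ; -8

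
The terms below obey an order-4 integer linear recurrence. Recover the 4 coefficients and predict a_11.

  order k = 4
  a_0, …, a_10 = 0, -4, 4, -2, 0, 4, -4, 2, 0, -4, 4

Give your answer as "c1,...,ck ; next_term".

0,0,0,-1 ; -2

  a_4 = 0·-2 + 0·4 + 0·-4 + -1·0 = 0
  a_5 = 0·0 + 0·-2 + 0·4 + -1·-4 = 4
  a_6 = 0·4 + 0·0 + 0·-2 + -1·4 = -4
  a_7 = 0·-4 + 0·4 + 0·0 + -1·-2 = 2
  a_8 = 0·2 + 0·-4 + 0·4 + -1·0 = 0
  a_9 = 0·0 + 0·2 + 0·-4 + -1·4 = -4
  a_10 = 0·-4 + 0·0 + 0·2 + -1·-4 = 4
  a_11 = 0·4 + 0·-4 + 0·0 + -1·2 = -2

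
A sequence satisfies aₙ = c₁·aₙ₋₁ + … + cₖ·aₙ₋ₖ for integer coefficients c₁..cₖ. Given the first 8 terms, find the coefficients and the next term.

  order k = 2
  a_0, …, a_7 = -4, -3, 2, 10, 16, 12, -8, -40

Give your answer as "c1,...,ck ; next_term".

  a_2 = 2·-3 + -2·-4 = 2
  a_3 = 2·2 + -2·-3 = 10
  a_4 = 2·10 + -2·2 = 16
  a_5 = 2·16 + -2·10 = 12
  a_6 = 2·12 + -2·16 = -8
  a_7 = 2·-8 + -2·12 = -40
  a_8 = 2·-40 + -2·-8 = -64

2,-2 ; -64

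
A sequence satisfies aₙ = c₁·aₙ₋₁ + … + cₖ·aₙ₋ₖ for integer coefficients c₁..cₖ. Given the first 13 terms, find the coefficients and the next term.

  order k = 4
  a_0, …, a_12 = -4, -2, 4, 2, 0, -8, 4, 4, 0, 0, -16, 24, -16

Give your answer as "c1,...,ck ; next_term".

-2,-2,-2,-2 ; 16

  a_4 = -2·2 + -2·4 + -2·-2 + -2·-4 = 0
  a_5 = -2·0 + -2·2 + -2·4 + -2·-2 = -8
  a_6 = -2·-8 + -2·0 + -2·2 + -2·4 = 4
  a_7 = -2·4 + -2·-8 + -2·0 + -2·2 = 4
  a_8 = -2·4 + -2·4 + -2·-8 + -2·0 = 0
  a_9 = -2·0 + -2·4 + -2·4 + -2·-8 = 0
  a_10 = -2·0 + -2·0 + -2·4 + -2·4 = -16
  a_11 = -2·-16 + -2·0 + -2·0 + -2·4 = 24
  a_12 = -2·24 + -2·-16 + -2·0 + -2·0 = -16
  a_13 = -2·-16 + -2·24 + -2·-16 + -2·0 = 16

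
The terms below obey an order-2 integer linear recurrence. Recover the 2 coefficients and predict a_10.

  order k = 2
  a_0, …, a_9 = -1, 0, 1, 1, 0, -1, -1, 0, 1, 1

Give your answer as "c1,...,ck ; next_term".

  a_2 = 1·0 + -1·-1 = 1
  a_3 = 1·1 + -1·0 = 1
  a_4 = 1·1 + -1·1 = 0
  a_5 = 1·0 + -1·1 = -1
  a_6 = 1·-1 + -1·0 = -1
  a_7 = 1·-1 + -1·-1 = 0
  a_8 = 1·0 + -1·-1 = 1
  a_9 = 1·1 + -1·0 = 1
  a_10 = 1·1 + -1·1 = 0

1,-1 ; 0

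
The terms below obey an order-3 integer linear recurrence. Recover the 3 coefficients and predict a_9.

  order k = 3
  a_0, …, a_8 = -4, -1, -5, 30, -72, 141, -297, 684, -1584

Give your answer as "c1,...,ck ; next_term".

-3,-3,-3 ; 3591

  a_3 = -3·-5 + -3·-1 + -3·-4 = 30
  a_4 = -3·30 + -3·-5 + -3·-1 = -72
  a_5 = -3·-72 + -3·30 + -3·-5 = 141
  a_6 = -3·141 + -3·-72 + -3·30 = -297
  a_7 = -3·-297 + -3·141 + -3·-72 = 684
  a_8 = -3·684 + -3·-297 + -3·141 = -1584
  a_9 = -3·-1584 + -3·684 + -3·-297 = 3591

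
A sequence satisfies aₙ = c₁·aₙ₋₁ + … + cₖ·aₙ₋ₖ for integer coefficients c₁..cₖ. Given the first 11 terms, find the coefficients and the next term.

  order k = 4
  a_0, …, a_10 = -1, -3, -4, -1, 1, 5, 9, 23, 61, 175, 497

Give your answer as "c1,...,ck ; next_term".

  a_4 = 3·-1 + 0·-4 + -2·-3 + 2·-1 = 1
  a_5 = 3·1 + 0·-1 + -2·-4 + 2·-3 = 5
  a_6 = 3·5 + 0·1 + -2·-1 + 2·-4 = 9
  a_7 = 3·9 + 0·5 + -2·1 + 2·-1 = 23
  a_8 = 3·23 + 0·9 + -2·5 + 2·1 = 61
  a_9 = 3·61 + 0·23 + -2·9 + 2·5 = 175
  a_10 = 3·175 + 0·61 + -2·23 + 2·9 = 497
  a_11 = 3·497 + 0·175 + -2·61 + 2·23 = 1415

3,0,-2,2 ; 1415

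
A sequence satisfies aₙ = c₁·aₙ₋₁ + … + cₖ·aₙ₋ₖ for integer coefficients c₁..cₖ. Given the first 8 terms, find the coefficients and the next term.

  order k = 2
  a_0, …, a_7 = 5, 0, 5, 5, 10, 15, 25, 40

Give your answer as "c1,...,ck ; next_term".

  a_2 = 1·0 + 1·5 = 5
  a_3 = 1·5 + 1·0 = 5
  a_4 = 1·5 + 1·5 = 10
  a_5 = 1·10 + 1·5 = 15
  a_6 = 1·15 + 1·10 = 25
  a_7 = 1·25 + 1·15 = 40
  a_8 = 1·40 + 1·25 = 65

1,1 ; 65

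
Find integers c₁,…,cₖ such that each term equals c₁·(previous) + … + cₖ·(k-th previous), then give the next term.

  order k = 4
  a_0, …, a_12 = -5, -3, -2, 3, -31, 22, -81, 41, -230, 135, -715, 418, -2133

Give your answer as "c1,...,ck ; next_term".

  a_4 = -1·3 + 2·-2 + 3·-3 + 3·-5 = -31
  a_5 = -1·-31 + 2·3 + 3·-2 + 3·-3 = 22
  a_6 = -1·22 + 2·-31 + 3·3 + 3·-2 = -81
  a_7 = -1·-81 + 2·22 + 3·-31 + 3·3 = 41
  a_8 = -1·41 + 2·-81 + 3·22 + 3·-31 = -230
  a_9 = -1·-230 + 2·41 + 3·-81 + 3·22 = 135
  a_10 = -1·135 + 2·-230 + 3·41 + 3·-81 = -715
  a_11 = -1·-715 + 2·135 + 3·-230 + 3·41 = 418
  a_12 = -1·418 + 2·-715 + 3·135 + 3·-230 = -2133
  a_13 = -1·-2133 + 2·418 + 3·-715 + 3·135 = 1229

-1,2,3,3 ; 1229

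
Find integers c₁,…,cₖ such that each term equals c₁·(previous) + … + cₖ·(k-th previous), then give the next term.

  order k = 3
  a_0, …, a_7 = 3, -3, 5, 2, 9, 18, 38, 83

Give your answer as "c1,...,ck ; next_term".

1,2,1 ; 177

  a_3 = 1·5 + 2·-3 + 1·3 = 2
  a_4 = 1·2 + 2·5 + 1·-3 = 9
  a_5 = 1·9 + 2·2 + 1·5 = 18
  a_6 = 1·18 + 2·9 + 1·2 = 38
  a_7 = 1·38 + 2·18 + 1·9 = 83
  a_8 = 1·83 + 2·38 + 1·18 = 177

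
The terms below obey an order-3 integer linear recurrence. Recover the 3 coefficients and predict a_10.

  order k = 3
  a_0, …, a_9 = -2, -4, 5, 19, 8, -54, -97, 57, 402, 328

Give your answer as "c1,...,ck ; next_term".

  a_3 = 1·5 + -3·-4 + -1·-2 = 19
  a_4 = 1·19 + -3·5 + -1·-4 = 8
  a_5 = 1·8 + -3·19 + -1·5 = -54
  a_6 = 1·-54 + -3·8 + -1·19 = -97
  a_7 = 1·-97 + -3·-54 + -1·8 = 57
  a_8 = 1·57 + -3·-97 + -1·-54 = 402
  a_9 = 1·402 + -3·57 + -1·-97 = 328
  a_10 = 1·328 + -3·402 + -1·57 = -935

1,-3,-1 ; -935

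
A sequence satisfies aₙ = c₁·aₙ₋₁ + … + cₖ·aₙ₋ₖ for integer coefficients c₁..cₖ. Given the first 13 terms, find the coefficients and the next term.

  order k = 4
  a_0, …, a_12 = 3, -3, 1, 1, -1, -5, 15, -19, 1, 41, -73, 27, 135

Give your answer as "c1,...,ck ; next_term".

-2,-2,1,2 ; -315

  a_4 = -2·1 + -2·1 + 1·-3 + 2·3 = -1
  a_5 = -2·-1 + -2·1 + 1·1 + 2·-3 = -5
  a_6 = -2·-5 + -2·-1 + 1·1 + 2·1 = 15
  a_7 = -2·15 + -2·-5 + 1·-1 + 2·1 = -19
  a_8 = -2·-19 + -2·15 + 1·-5 + 2·-1 = 1
  a_9 = -2·1 + -2·-19 + 1·15 + 2·-5 = 41
  a_10 = -2·41 + -2·1 + 1·-19 + 2·15 = -73
  a_11 = -2·-73 + -2·41 + 1·1 + 2·-19 = 27
  a_12 = -2·27 + -2·-73 + 1·41 + 2·1 = 135
  a_13 = -2·135 + -2·27 + 1·-73 + 2·41 = -315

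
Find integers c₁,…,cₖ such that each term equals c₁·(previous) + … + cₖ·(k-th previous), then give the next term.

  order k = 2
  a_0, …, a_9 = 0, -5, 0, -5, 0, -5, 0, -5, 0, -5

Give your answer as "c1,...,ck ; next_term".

  a_2 = 0·-5 + 1·0 = 0
  a_3 = 0·0 + 1·-5 = -5
  a_4 = 0·-5 + 1·0 = 0
  a_5 = 0·0 + 1·-5 = -5
  a_6 = 0·-5 + 1·0 = 0
  a_7 = 0·0 + 1·-5 = -5
  a_8 = 0·-5 + 1·0 = 0
  a_9 = 0·0 + 1·-5 = -5
  a_10 = 0·-5 + 1·0 = 0

0,1 ; 0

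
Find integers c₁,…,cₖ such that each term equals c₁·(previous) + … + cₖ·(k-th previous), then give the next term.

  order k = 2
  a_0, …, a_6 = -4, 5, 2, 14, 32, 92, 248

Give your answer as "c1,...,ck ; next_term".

2,2 ; 680

  a_2 = 2·5 + 2·-4 = 2
  a_3 = 2·2 + 2·5 = 14
  a_4 = 2·14 + 2·2 = 32
  a_5 = 2·32 + 2·14 = 92
  a_6 = 2·92 + 2·32 = 248
  a_7 = 2·248 + 2·92 = 680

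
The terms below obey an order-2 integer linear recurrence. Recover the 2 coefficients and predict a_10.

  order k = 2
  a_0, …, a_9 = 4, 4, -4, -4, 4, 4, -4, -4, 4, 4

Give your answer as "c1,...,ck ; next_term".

  a_2 = 0·4 + -1·4 = -4
  a_3 = 0·-4 + -1·4 = -4
  a_4 = 0·-4 + -1·-4 = 4
  a_5 = 0·4 + -1·-4 = 4
  a_6 = 0·4 + -1·4 = -4
  a_7 = 0·-4 + -1·4 = -4
  a_8 = 0·-4 + -1·-4 = 4
  a_9 = 0·4 + -1·-4 = 4
  a_10 = 0·4 + -1·4 = -4

0,-1 ; -4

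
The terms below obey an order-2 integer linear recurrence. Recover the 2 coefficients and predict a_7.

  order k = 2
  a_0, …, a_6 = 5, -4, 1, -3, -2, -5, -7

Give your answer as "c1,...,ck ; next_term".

  a_2 = 1·-4 + 1·5 = 1
  a_3 = 1·1 + 1·-4 = -3
  a_4 = 1·-3 + 1·1 = -2
  a_5 = 1·-2 + 1·-3 = -5
  a_6 = 1·-5 + 1·-2 = -7
  a_7 = 1·-7 + 1·-5 = -12

1,1 ; -12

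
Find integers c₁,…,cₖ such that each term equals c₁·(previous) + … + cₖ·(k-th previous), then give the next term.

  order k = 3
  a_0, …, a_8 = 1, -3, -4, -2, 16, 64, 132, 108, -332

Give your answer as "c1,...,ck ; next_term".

  a_3 = 3·-4 + -4·-3 + -2·1 = -2
  a_4 = 3·-2 + -4·-4 + -2·-3 = 16
  a_5 = 3·16 + -4·-2 + -2·-4 = 64
  a_6 = 3·64 + -4·16 + -2·-2 = 132
  a_7 = 3·132 + -4·64 + -2·16 = 108
  a_8 = 3·108 + -4·132 + -2·64 = -332
  a_9 = 3·-332 + -4·108 + -2·132 = -1692

3,-4,-2 ; -1692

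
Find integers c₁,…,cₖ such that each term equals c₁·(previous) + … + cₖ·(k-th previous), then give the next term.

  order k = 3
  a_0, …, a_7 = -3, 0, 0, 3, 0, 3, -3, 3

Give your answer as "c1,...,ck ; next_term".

  a_3 = 0·0 + 1·0 + -1·-3 = 3
  a_4 = 0·3 + 1·0 + -1·0 = 0
  a_5 = 0·0 + 1·3 + -1·0 = 3
  a_6 = 0·3 + 1·0 + -1·3 = -3
  a_7 = 0·-3 + 1·3 + -1·0 = 3
  a_8 = 0·3 + 1·-3 + -1·3 = -6

0,1,-1 ; -6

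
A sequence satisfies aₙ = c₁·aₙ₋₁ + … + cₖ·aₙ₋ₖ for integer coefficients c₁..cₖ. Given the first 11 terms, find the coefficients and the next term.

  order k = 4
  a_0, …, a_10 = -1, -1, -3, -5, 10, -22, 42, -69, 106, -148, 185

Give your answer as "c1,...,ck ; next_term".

-2,0,1,-1 ; -195

  a_4 = -2·-5 + 0·-3 + 1·-1 + -1·-1 = 10
  a_5 = -2·10 + 0·-5 + 1·-3 + -1·-1 = -22
  a_6 = -2·-22 + 0·10 + 1·-5 + -1·-3 = 42
  a_7 = -2·42 + 0·-22 + 1·10 + -1·-5 = -69
  a_8 = -2·-69 + 0·42 + 1·-22 + -1·10 = 106
  a_9 = -2·106 + 0·-69 + 1·42 + -1·-22 = -148
  a_10 = -2·-148 + 0·106 + 1·-69 + -1·42 = 185
  a_11 = -2·185 + 0·-148 + 1·106 + -1·-69 = -195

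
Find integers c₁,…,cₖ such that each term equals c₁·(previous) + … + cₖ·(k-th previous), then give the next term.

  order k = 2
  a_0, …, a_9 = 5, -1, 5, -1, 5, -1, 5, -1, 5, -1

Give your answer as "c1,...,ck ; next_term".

  a_2 = 0·-1 + 1·5 = 5
  a_3 = 0·5 + 1·-1 = -1
  a_4 = 0·-1 + 1·5 = 5
  a_5 = 0·5 + 1·-1 = -1
  a_6 = 0·-1 + 1·5 = 5
  a_7 = 0·5 + 1·-1 = -1
  a_8 = 0·-1 + 1·5 = 5
  a_9 = 0·5 + 1·-1 = -1
  a_10 = 0·-1 + 1·5 = 5

0,1 ; 5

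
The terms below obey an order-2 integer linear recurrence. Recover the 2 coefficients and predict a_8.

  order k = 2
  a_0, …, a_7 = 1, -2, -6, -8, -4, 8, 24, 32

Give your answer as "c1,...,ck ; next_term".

2,-2 ; 16

  a_2 = 2·-2 + -2·1 = -6
  a_3 = 2·-6 + -2·-2 = -8
  a_4 = 2·-8 + -2·-6 = -4
  a_5 = 2·-4 + -2·-8 = 8
  a_6 = 2·8 + -2·-4 = 24
  a_7 = 2·24 + -2·8 = 32
  a_8 = 2·32 + -2·24 = 16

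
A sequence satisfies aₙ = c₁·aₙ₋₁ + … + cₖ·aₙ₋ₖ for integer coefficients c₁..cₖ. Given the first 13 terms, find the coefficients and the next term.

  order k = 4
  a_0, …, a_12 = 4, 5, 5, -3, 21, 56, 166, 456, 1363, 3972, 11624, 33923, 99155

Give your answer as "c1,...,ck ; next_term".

2,2,1,3 ; 289696

  a_4 = 2·-3 + 2·5 + 1·5 + 3·4 = 21
  a_5 = 2·21 + 2·-3 + 1·5 + 3·5 = 56
  a_6 = 2·56 + 2·21 + 1·-3 + 3·5 = 166
  a_7 = 2·166 + 2·56 + 1·21 + 3·-3 = 456
  a_8 = 2·456 + 2·166 + 1·56 + 3·21 = 1363
  a_9 = 2·1363 + 2·456 + 1·166 + 3·56 = 3972
  a_10 = 2·3972 + 2·1363 + 1·456 + 3·166 = 11624
  a_11 = 2·11624 + 2·3972 + 1·1363 + 3·456 = 33923
  a_12 = 2·33923 + 2·11624 + 1·3972 + 3·1363 = 99155
  a_13 = 2·99155 + 2·33923 + 1·11624 + 3·3972 = 289696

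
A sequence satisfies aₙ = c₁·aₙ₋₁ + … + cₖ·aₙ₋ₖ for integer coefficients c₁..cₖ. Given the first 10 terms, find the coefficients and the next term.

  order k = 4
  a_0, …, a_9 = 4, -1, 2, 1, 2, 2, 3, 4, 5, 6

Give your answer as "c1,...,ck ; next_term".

  a_4 = 1·1 + -1·2 + 1·-1 + 1·4 = 2
  a_5 = 1·2 + -1·1 + 1·2 + 1·-1 = 2
  a_6 = 1·2 + -1·2 + 1·1 + 1·2 = 3
  a_7 = 1·3 + -1·2 + 1·2 + 1·1 = 4
  a_8 = 1·4 + -1·3 + 1·2 + 1·2 = 5
  a_9 = 1·5 + -1·4 + 1·3 + 1·2 = 6
  a_10 = 1·6 + -1·5 + 1·4 + 1·3 = 8

1,-1,1,1 ; 8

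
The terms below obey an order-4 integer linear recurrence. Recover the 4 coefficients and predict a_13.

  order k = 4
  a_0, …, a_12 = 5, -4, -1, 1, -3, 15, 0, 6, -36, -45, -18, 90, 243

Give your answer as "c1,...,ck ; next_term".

  a_4 = 0·1 + 0·-1 + -3·-4 + -3·5 = -3
  a_5 = 0·-3 + 0·1 + -3·-1 + -3·-4 = 15
  a_6 = 0·15 + 0·-3 + -3·1 + -3·-1 = 0
  a_7 = 0·0 + 0·15 + -3·-3 + -3·1 = 6
  a_8 = 0·6 + 0·0 + -3·15 + -3·-3 = -36
  a_9 = 0·-36 + 0·6 + -3·0 + -3·15 = -45
  a_10 = 0·-45 + 0·-36 + -3·6 + -3·0 = -18
  a_11 = 0·-18 + 0·-45 + -3·-36 + -3·6 = 90
  a_12 = 0·90 + 0·-18 + -3·-45 + -3·-36 = 243
  a_13 = 0·243 + 0·90 + -3·-18 + -3·-45 = 189

0,0,-3,-3 ; 189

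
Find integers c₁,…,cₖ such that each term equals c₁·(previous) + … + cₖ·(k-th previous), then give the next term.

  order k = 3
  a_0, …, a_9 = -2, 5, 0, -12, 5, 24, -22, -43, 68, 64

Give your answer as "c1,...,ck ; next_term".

0,-2,1 ; -179

  a_3 = 0·0 + -2·5 + 1·-2 = -12
  a_4 = 0·-12 + -2·0 + 1·5 = 5
  a_5 = 0·5 + -2·-12 + 1·0 = 24
  a_6 = 0·24 + -2·5 + 1·-12 = -22
  a_7 = 0·-22 + -2·24 + 1·5 = -43
  a_8 = 0·-43 + -2·-22 + 1·24 = 68
  a_9 = 0·68 + -2·-43 + 1·-22 = 64
  a_10 = 0·64 + -2·68 + 1·-43 = -179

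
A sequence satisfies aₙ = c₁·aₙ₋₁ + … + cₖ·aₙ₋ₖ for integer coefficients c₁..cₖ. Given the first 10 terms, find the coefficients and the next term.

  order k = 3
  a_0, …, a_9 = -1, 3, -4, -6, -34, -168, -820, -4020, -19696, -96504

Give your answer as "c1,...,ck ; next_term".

4,4,2 ; -472840

  a_3 = 4·-4 + 4·3 + 2·-1 = -6
  a_4 = 4·-6 + 4·-4 + 2·3 = -34
  a_5 = 4·-34 + 4·-6 + 2·-4 = -168
  a_6 = 4·-168 + 4·-34 + 2·-6 = -820
  a_7 = 4·-820 + 4·-168 + 2·-34 = -4020
  a_8 = 4·-4020 + 4·-820 + 2·-168 = -19696
  a_9 = 4·-19696 + 4·-4020 + 2·-820 = -96504
  a_10 = 4·-96504 + 4·-19696 + 2·-4020 = -472840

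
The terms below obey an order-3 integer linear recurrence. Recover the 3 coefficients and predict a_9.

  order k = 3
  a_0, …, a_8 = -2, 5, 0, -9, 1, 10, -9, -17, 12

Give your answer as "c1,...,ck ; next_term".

  a_3 = 1·0 + -1·5 + 2·-2 = -9
  a_4 = 1·-9 + -1·0 + 2·5 = 1
  a_5 = 1·1 + -1·-9 + 2·0 = 10
  a_6 = 1·10 + -1·1 + 2·-9 = -9
  a_7 = 1·-9 + -1·10 + 2·1 = -17
  a_8 = 1·-17 + -1·-9 + 2·10 = 12
  a_9 = 1·12 + -1·-17 + 2·-9 = 11

1,-1,2 ; 11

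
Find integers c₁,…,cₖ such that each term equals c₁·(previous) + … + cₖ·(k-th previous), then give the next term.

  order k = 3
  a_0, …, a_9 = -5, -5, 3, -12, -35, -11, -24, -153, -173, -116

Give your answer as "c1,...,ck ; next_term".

1,-1,4 ; -555

  a_3 = 1·3 + -1·-5 + 4·-5 = -12
  a_4 = 1·-12 + -1·3 + 4·-5 = -35
  a_5 = 1·-35 + -1·-12 + 4·3 = -11
  a_6 = 1·-11 + -1·-35 + 4·-12 = -24
  a_7 = 1·-24 + -1·-11 + 4·-35 = -153
  a_8 = 1·-153 + -1·-24 + 4·-11 = -173
  a_9 = 1·-173 + -1·-153 + 4·-24 = -116
  a_10 = 1·-116 + -1·-173 + 4·-153 = -555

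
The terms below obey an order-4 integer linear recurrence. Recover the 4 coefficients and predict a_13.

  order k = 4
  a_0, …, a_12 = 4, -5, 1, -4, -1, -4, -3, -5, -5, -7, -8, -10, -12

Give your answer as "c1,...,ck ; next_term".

  a_4 = 0·-4 + 0·1 + 1·-5 + 1·4 = -1
  a_5 = 0·-1 + 0·-4 + 1·1 + 1·-5 = -4
  a_6 = 0·-4 + 0·-1 + 1·-4 + 1·1 = -3
  a_7 = 0·-3 + 0·-4 + 1·-1 + 1·-4 = -5
  a_8 = 0·-5 + 0·-3 + 1·-4 + 1·-1 = -5
  a_9 = 0·-5 + 0·-5 + 1·-3 + 1·-4 = -7
  a_10 = 0·-7 + 0·-5 + 1·-5 + 1·-3 = -8
  a_11 = 0·-8 + 0·-7 + 1·-5 + 1·-5 = -10
  a_12 = 0·-10 + 0·-8 + 1·-7 + 1·-5 = -12
  a_13 = 0·-12 + 0·-10 + 1·-8 + 1·-7 = -15

0,0,1,1 ; -15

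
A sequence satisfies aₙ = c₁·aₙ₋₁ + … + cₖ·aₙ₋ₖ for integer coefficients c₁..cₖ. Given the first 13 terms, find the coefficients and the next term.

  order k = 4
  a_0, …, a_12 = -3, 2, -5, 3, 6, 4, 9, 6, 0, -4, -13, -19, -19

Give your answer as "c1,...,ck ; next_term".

1,0,0,-1 ; -15

  a_4 = 1·3 + 0·-5 + 0·2 + -1·-3 = 6
  a_5 = 1·6 + 0·3 + 0·-5 + -1·2 = 4
  a_6 = 1·4 + 0·6 + 0·3 + -1·-5 = 9
  a_7 = 1·9 + 0·4 + 0·6 + -1·3 = 6
  a_8 = 1·6 + 0·9 + 0·4 + -1·6 = 0
  a_9 = 1·0 + 0·6 + 0·9 + -1·4 = -4
  a_10 = 1·-4 + 0·0 + 0·6 + -1·9 = -13
  a_11 = 1·-13 + 0·-4 + 0·0 + -1·6 = -19
  a_12 = 1·-19 + 0·-13 + 0·-4 + -1·0 = -19
  a_13 = 1·-19 + 0·-19 + 0·-13 + -1·-4 = -15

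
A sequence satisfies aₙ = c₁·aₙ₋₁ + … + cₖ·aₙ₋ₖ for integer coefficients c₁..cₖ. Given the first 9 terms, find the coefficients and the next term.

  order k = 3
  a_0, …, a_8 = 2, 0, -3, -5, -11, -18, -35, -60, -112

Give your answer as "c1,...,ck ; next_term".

  a_3 = 1·-3 + 2·0 + -1·2 = -5
  a_4 = 1·-5 + 2·-3 + -1·0 = -11
  a_5 = 1·-11 + 2·-5 + -1·-3 = -18
  a_6 = 1·-18 + 2·-11 + -1·-5 = -35
  a_7 = 1·-35 + 2·-18 + -1·-11 = -60
  a_8 = 1·-60 + 2·-35 + -1·-18 = -112
  a_9 = 1·-112 + 2·-60 + -1·-35 = -197

1,2,-1 ; -197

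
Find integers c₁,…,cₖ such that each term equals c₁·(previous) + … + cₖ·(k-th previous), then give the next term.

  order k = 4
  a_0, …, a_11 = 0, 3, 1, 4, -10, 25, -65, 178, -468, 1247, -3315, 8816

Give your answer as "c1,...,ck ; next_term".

  a_4 = -1·4 + 3·1 + -3·3 + 2·0 = -10
  a_5 = -1·-10 + 3·4 + -3·1 + 2·3 = 25
  a_6 = -1·25 + 3·-10 + -3·4 + 2·1 = -65
  a_7 = -1·-65 + 3·25 + -3·-10 + 2·4 = 178
  a_8 = -1·178 + 3·-65 + -3·25 + 2·-10 = -468
  a_9 = -1·-468 + 3·178 + -3·-65 + 2·25 = 1247
  a_10 = -1·1247 + 3·-468 + -3·178 + 2·-65 = -3315
  a_11 = -1·-3315 + 3·1247 + -3·-468 + 2·178 = 8816
  a_12 = -1·8816 + 3·-3315 + -3·1247 + 2·-468 = -23438

-1,3,-3,2 ; -23438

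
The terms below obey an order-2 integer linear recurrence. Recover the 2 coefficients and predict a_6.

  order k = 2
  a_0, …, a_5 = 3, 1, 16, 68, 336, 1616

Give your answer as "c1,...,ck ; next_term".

4,4 ; 7808

  a_2 = 4·1 + 4·3 = 16
  a_3 = 4·16 + 4·1 = 68
  a_4 = 4·68 + 4·16 = 336
  a_5 = 4·336 + 4·68 = 1616
  a_6 = 4·1616 + 4·336 = 7808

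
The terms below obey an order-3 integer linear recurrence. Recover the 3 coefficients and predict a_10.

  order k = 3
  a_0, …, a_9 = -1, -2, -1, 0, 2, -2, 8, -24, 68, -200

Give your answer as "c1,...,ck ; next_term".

  a_3 = -2·-1 + 2·-2 + -2·-1 = 0
  a_4 = -2·0 + 2·-1 + -2·-2 = 2
  a_5 = -2·2 + 2·0 + -2·-1 = -2
  a_6 = -2·-2 + 2·2 + -2·0 = 8
  a_7 = -2·8 + 2·-2 + -2·2 = -24
  a_8 = -2·-24 + 2·8 + -2·-2 = 68
  a_9 = -2·68 + 2·-24 + -2·8 = -200
  a_10 = -2·-200 + 2·68 + -2·-24 = 584

-2,2,-2 ; 584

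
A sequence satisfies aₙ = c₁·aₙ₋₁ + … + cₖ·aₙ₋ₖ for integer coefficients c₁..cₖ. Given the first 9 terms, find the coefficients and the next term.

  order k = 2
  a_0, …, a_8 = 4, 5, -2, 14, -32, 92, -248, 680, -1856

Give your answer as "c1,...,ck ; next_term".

-2,2 ; 5072

  a_2 = -2·5 + 2·4 = -2
  a_3 = -2·-2 + 2·5 = 14
  a_4 = -2·14 + 2·-2 = -32
  a_5 = -2·-32 + 2·14 = 92
  a_6 = -2·92 + 2·-32 = -248
  a_7 = -2·-248 + 2·92 = 680
  a_8 = -2·680 + 2·-248 = -1856
  a_9 = -2·-1856 + 2·680 = 5072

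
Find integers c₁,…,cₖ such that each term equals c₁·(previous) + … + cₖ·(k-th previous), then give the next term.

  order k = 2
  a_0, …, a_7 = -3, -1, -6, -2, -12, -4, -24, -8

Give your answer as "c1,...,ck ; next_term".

0,2 ; -48

  a_2 = 0·-1 + 2·-3 = -6
  a_3 = 0·-6 + 2·-1 = -2
  a_4 = 0·-2 + 2·-6 = -12
  a_5 = 0·-12 + 2·-2 = -4
  a_6 = 0·-4 + 2·-12 = -24
  a_7 = 0·-24 + 2·-4 = -8
  a_8 = 0·-8 + 2·-24 = -48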